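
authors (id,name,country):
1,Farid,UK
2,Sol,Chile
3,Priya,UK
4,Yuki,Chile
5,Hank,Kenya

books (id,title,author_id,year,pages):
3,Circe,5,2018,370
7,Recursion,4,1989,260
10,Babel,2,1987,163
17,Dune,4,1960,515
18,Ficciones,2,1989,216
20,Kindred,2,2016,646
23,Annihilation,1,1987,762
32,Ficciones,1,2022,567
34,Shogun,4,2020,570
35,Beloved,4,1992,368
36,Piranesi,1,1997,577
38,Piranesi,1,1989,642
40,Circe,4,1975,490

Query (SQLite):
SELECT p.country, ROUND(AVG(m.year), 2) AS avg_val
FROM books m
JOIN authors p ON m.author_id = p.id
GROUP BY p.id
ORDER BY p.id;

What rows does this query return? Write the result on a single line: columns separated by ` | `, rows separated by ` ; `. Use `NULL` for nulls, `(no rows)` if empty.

Join each books row to its authors via author_id.
Group joined rows by authors.id; compute ROUND(AVG(m.year), 2) per group.
  1: ids {23, 32, 36, 38} → ROUND(AVG(m.year), 2)=1998.75
  2: ids {10, 18, 20} → ROUND(AVG(m.year), 2)=1997.33
  4: ids {7, 17, 34, 35, 40} → ROUND(AVG(m.year), 2)=1987.2
  5: ids {3} → ROUND(AVG(m.year), 2)=2018

UK | 1998.75 ; Chile | 1997.33 ; Chile | 1987.2 ; Kenya | 2018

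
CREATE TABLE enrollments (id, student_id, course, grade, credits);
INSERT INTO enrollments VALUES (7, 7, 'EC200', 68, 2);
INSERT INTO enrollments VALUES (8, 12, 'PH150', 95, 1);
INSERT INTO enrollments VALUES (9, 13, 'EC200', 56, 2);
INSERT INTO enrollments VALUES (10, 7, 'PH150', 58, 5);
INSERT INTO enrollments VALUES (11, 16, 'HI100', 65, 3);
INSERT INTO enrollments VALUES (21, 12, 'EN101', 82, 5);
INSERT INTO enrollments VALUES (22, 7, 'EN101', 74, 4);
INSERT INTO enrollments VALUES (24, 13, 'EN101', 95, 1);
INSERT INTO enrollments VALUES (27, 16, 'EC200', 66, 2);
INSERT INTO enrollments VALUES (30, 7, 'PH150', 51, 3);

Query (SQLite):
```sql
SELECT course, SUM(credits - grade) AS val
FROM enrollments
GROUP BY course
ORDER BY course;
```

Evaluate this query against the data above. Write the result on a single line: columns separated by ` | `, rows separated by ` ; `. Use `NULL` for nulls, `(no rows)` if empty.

EC200 | -184 ; EN101 | -241 ; HI100 | -62 ; PH150 | -195

For each row compute credits - grade.
Group by course; take SUM of the expression per group.
  EC200: ids {7, 9, 27} → SUM(credits - grade)=-184
  EN101: ids {21, 22, 24} → SUM(credits - grade)=-241
  HI100: ids {11} → SUM(credits - grade)=-62
  PH150: ids {8, 10, 30} → SUM(credits - grade)=-195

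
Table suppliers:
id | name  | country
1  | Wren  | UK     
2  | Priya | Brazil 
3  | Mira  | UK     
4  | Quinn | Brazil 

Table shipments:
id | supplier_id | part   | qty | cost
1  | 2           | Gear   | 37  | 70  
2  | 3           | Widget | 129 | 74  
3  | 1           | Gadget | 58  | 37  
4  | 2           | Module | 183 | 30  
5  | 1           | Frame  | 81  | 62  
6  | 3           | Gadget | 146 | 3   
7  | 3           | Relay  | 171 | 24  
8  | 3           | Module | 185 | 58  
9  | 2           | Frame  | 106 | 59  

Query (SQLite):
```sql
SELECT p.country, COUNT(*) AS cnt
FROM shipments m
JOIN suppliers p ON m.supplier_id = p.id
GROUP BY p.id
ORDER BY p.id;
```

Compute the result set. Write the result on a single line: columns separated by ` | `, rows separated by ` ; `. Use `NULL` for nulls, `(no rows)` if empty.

Join each shipments row to its suppliers via supplier_id.
Group joined rows by suppliers.id; compute COUNT(*) per group.
  1: ids {3, 5} → COUNT(*)=2
  2: ids {1, 4, 9} → COUNT(*)=3
  3: ids {2, 6, 7, 8} → COUNT(*)=4

UK | 2 ; Brazil | 3 ; UK | 4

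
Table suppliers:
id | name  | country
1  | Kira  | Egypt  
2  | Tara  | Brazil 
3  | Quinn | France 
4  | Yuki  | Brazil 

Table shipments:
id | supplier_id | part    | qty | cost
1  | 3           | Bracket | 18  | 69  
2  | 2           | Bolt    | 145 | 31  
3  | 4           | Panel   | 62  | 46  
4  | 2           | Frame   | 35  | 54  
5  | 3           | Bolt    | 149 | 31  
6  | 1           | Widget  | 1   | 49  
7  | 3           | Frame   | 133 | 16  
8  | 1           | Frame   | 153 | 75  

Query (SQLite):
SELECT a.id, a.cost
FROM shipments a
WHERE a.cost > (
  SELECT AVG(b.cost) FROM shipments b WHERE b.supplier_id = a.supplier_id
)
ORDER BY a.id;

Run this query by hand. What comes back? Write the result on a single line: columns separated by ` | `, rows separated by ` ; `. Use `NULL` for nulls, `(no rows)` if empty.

1 | 69 ; 4 | 54 ; 8 | 75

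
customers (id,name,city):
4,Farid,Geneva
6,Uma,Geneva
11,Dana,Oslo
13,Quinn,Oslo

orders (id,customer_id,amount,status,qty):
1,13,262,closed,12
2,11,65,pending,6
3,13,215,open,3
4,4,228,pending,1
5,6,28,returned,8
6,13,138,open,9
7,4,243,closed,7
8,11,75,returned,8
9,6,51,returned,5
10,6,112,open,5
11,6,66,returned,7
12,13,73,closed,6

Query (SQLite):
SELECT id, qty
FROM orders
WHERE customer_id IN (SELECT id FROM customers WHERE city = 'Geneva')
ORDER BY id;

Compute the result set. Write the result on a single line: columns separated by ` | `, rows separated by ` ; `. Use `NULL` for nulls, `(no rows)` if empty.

Inner query: customers.id where city = 'Geneva'.
Outer: keep orders rows whose customer_id is in that set.
Inner query → {4, 6}

4 | 1 ; 5 | 8 ; 7 | 7 ; 9 | 5 ; 10 | 5 ; 11 | 7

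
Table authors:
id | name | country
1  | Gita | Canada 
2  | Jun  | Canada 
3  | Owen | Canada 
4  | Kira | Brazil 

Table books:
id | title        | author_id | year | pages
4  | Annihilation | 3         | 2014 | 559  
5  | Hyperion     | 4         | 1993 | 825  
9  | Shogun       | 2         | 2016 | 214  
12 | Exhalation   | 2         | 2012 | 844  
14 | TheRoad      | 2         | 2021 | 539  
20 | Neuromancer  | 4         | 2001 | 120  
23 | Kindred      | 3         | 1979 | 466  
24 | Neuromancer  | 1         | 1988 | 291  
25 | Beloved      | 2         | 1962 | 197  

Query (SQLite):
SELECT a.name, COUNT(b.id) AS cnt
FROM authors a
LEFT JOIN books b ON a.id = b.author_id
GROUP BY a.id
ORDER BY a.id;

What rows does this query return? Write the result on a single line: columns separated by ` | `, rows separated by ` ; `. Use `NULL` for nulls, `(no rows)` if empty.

Gita | 1 ; Jun | 4 ; Owen | 2 ; Kira | 2

LEFT JOIN keeps every authors row; unmatched ones get NULL for books columns.
Group by authors.id and compute COUNT(b.id). COUNT(col) of an all-NULL group is 0.
  1: ids {24} → COUNT(b.id)=1
  2: ids {9, 12, 14, 25} → COUNT(b.id)=4
  3: ids {4, 23} → COUNT(b.id)=2
  4: ids {5, 20} → COUNT(b.id)=2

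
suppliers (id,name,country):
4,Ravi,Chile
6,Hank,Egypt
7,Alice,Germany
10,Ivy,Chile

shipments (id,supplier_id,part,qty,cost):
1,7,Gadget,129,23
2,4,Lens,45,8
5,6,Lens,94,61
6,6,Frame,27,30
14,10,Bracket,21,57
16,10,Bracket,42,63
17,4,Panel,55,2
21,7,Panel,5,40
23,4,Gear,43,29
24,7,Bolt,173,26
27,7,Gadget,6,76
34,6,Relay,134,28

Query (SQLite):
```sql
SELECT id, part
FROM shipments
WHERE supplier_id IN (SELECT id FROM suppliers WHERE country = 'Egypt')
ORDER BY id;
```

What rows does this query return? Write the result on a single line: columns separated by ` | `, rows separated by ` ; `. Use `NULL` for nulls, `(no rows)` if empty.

5 | Lens ; 6 | Frame ; 34 | Relay

Inner query: suppliers.id where country = 'Egypt'.
Outer: keep shipments rows whose supplier_id is in that set.
Inner query → {6}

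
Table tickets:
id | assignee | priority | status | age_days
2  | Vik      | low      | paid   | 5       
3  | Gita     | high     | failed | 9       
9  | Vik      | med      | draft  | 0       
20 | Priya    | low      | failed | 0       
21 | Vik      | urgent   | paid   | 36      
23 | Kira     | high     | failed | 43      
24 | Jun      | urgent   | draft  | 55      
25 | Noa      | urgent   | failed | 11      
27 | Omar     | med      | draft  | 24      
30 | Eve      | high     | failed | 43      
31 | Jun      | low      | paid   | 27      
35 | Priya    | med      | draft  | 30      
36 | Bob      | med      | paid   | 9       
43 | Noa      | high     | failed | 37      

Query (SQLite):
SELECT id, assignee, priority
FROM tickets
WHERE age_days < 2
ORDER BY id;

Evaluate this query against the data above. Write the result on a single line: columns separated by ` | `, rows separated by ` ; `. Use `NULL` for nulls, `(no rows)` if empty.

9 | Vik | med ; 20 | Priya | low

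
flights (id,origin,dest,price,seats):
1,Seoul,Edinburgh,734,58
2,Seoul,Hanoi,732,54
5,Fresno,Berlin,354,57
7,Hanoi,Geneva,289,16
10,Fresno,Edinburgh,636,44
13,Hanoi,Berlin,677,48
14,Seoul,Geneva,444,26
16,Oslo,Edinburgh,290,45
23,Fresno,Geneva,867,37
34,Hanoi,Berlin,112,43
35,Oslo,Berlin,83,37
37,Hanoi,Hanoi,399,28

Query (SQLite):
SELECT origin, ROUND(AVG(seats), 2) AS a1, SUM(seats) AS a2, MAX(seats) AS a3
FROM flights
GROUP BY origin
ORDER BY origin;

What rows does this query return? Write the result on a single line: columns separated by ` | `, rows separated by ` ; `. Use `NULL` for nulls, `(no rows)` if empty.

Group flights by origin.
Per group compute: ROUND(AVG(seats), 2), SUM(seats), MAX(seats).
  Fresno: ids {5, 10, 23} → ROUND(AVG(seats), 2)=46, SUM(seats)=138, MAX(seats)=57
  Hanoi: ids {7, 13, 34, 37} → ROUND(AVG(seats), 2)=33.75, SUM(seats)=135, MAX(seats)=48
  Oslo: ids {16, 35} → ROUND(AVG(seats), 2)=41, SUM(seats)=82, MAX(seats)=45
  Seoul: ids {1, 2, 14} → ROUND(AVG(seats), 2)=46, SUM(seats)=138, MAX(seats)=58

Fresno | 46 | 138 | 57 ; Hanoi | 33.75 | 135 | 48 ; Oslo | 41 | 82 | 45 ; Seoul | 46 | 138 | 58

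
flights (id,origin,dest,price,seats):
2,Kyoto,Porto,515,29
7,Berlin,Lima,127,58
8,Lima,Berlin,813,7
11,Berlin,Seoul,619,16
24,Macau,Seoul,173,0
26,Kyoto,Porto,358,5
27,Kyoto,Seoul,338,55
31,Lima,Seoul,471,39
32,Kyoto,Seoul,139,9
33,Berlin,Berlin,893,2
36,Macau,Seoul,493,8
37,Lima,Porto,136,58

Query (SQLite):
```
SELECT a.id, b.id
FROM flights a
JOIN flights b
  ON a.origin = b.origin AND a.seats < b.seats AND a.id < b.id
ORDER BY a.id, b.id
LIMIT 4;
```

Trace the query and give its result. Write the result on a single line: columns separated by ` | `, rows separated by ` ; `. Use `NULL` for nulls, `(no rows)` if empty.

Pairs (a,b) with same origin, a.seats < b.seats, a.id < b.id.
origin groups: Berlin:{7,11,33} Kyoto:{2,26,27,32} Lima:{8,31,37} Macau:{24,36}
Ordered by (a.id, b.id); first 4.

2 | 27 ; 8 | 31 ; 8 | 37 ; 24 | 36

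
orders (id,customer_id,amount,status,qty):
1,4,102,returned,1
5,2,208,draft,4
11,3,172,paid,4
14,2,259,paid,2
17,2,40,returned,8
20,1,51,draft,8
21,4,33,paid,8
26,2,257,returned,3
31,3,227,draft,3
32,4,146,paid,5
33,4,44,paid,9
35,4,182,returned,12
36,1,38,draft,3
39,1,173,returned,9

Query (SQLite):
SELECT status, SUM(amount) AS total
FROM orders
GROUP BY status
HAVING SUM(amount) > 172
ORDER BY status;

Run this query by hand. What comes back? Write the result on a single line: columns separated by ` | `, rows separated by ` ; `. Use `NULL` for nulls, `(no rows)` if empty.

draft | 524 ; paid | 654 ; returned | 754

Partition orders by status; compute SUM(amount) within each group.
HAVING: keep groups where SUM(amount) > 172.
  draft: ids {5, 20, 31, 36} → SUM(amount)=524
  paid: ids {11, 14, 21, 32, 33} → SUM(amount)=654
  returned: ids {1, 17, 26, 35, 39} → SUM(amount)=754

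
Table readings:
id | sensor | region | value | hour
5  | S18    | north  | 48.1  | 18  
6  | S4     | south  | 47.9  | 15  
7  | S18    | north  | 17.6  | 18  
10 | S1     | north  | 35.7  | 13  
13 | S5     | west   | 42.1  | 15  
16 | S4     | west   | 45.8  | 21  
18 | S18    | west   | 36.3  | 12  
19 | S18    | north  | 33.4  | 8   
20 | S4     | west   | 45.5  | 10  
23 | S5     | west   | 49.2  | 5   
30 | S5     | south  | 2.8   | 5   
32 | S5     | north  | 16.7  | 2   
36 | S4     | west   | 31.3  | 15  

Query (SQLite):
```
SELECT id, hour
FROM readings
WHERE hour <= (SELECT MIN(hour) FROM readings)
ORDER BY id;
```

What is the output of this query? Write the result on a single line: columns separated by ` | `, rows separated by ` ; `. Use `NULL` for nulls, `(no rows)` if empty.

32 | 2

Scalar subquery: MIN(hour) over all readings rows = 2.
Keep rows where hour <= that value.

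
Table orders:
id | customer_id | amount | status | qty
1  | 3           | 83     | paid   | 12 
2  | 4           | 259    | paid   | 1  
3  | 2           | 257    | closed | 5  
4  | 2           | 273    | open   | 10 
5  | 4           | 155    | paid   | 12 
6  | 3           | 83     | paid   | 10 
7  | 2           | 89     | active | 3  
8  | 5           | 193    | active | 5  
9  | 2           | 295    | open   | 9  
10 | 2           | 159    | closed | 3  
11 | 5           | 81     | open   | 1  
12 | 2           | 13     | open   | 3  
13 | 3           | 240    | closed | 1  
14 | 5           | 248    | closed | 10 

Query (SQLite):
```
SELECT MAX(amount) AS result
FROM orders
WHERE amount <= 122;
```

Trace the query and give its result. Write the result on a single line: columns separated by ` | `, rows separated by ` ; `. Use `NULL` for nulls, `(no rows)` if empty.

89

Rows where amount <= 122 → amount values: [83, 83, 89, 81, 13].
MAX of non-NULL values = 89.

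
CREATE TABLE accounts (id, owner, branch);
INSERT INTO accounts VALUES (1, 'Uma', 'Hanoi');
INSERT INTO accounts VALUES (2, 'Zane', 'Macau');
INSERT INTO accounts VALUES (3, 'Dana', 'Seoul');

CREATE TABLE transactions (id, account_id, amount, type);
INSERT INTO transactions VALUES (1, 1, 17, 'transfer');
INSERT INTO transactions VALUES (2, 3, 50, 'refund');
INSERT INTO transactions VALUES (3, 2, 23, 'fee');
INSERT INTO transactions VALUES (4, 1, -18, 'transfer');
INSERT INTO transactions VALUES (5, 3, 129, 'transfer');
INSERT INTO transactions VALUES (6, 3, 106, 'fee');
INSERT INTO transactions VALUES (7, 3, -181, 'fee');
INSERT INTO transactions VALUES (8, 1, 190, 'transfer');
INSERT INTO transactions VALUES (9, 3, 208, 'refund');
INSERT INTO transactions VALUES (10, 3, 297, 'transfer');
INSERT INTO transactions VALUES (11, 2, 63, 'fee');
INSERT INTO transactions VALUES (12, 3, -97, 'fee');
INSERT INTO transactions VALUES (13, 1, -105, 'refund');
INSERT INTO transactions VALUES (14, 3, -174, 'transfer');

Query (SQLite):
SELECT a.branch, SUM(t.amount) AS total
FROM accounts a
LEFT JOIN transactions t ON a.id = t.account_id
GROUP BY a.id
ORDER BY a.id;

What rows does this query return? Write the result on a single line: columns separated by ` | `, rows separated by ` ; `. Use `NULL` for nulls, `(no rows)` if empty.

Hanoi | 84 ; Macau | 86 ; Seoul | 338

LEFT JOIN keeps every accounts row; unmatched ones get NULL for transactions columns.
Group by accounts.id and compute SUM(t.amount). SUM over an all-NULL group is NULL.
  1: ids {1, 4, 8, 13} → SUM(t.amount)=84
  2: ids {3, 11} → SUM(t.amount)=86
  3: ids {2, 5, 6, 7, 9, 10, 12, 14} → SUM(t.amount)=338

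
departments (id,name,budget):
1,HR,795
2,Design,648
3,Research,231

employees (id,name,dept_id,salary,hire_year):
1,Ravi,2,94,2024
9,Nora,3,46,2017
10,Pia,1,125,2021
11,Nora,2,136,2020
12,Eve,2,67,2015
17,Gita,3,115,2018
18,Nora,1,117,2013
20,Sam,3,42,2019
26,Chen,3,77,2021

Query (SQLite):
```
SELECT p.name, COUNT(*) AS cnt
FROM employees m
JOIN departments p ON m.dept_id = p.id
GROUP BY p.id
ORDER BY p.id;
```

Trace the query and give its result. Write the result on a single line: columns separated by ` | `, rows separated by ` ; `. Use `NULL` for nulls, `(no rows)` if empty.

HR | 2 ; Design | 3 ; Research | 4

Join each employees row to its departments via dept_id.
Group joined rows by departments.id; compute COUNT(*) per group.
  1: ids {10, 18} → COUNT(*)=2
  2: ids {1, 11, 12} → COUNT(*)=3
  3: ids {9, 17, 20, 26} → COUNT(*)=4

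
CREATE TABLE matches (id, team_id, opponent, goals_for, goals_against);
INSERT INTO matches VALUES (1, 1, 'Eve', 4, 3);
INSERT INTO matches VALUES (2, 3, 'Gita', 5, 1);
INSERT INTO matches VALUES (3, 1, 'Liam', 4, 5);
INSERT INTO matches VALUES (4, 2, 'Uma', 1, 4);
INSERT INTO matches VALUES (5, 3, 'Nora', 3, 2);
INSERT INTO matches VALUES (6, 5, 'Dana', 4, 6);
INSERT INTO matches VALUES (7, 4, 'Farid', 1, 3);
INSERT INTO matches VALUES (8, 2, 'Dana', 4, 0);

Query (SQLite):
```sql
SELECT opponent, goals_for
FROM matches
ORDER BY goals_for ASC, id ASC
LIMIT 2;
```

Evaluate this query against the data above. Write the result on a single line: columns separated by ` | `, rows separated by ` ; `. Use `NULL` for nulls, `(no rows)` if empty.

Sort by goals_for asc, tiebreak id asc: (1, id=4), (1, id=7), (3, id=5), (4, id=1), (4, id=3) …. Take first 2.

Uma | 1 ; Farid | 1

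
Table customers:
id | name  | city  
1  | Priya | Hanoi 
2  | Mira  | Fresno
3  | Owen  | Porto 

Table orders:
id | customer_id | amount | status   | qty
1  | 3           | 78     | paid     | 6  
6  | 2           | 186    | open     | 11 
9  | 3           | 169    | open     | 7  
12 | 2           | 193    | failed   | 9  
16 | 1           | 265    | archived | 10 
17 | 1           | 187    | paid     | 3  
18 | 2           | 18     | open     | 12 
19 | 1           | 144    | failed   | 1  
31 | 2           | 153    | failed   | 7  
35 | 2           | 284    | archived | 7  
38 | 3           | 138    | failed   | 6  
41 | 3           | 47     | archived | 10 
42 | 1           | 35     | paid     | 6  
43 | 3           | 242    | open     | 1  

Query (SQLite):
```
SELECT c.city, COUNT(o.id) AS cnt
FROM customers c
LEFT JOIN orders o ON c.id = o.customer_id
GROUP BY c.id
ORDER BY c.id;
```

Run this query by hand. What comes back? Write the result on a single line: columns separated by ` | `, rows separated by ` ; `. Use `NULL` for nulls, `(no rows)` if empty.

LEFT JOIN keeps every customers row; unmatched ones get NULL for orders columns.
Group by customers.id and compute COUNT(o.id). COUNT(col) of an all-NULL group is 0.
  1: ids {16, 17, 19, 42} → COUNT(o.id)=4
  2: ids {6, 12, 18, 31, 35} → COUNT(o.id)=5
  3: ids {1, 9, 38, 41, 43} → COUNT(o.id)=5

Hanoi | 4 ; Fresno | 5 ; Porto | 5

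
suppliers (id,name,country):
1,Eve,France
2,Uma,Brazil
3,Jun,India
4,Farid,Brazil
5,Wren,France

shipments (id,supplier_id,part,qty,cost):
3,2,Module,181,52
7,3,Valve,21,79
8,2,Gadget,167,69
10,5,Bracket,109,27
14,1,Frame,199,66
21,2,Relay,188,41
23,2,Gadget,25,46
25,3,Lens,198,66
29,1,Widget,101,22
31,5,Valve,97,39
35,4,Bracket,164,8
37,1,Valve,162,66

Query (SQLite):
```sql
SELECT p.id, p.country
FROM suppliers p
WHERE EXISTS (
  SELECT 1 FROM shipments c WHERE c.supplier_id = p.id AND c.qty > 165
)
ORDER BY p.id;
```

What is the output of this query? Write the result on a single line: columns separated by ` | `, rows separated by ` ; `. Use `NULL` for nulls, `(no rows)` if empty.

For each suppliers row, check whether any shipments with matching supplier_id has qty > 165.
Keep rows where that is true.

1 | France ; 2 | Brazil ; 3 | India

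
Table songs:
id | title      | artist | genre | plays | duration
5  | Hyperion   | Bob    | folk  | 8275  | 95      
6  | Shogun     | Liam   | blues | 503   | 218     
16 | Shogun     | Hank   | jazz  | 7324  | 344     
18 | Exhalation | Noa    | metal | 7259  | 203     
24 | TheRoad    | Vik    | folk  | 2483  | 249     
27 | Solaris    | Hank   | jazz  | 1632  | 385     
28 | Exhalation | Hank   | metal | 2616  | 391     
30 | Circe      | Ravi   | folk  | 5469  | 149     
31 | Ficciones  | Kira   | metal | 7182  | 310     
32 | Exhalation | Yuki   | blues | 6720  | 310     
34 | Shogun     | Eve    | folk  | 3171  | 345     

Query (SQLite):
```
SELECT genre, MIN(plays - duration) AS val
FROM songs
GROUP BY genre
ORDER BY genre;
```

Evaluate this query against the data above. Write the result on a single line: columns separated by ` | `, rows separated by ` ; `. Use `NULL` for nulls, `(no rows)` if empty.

For each row compute plays - duration.
Group by genre; take MIN of the expression per group.
  blues: ids {6, 32} → MIN(plays - duration)=285
  folk: ids {5, 24, 30, 34} → MIN(plays - duration)=2234
  jazz: ids {16, 27} → MIN(plays - duration)=1247
  metal: ids {18, 28, 31} → MIN(plays - duration)=2225

blues | 285 ; folk | 2234 ; jazz | 1247 ; metal | 2225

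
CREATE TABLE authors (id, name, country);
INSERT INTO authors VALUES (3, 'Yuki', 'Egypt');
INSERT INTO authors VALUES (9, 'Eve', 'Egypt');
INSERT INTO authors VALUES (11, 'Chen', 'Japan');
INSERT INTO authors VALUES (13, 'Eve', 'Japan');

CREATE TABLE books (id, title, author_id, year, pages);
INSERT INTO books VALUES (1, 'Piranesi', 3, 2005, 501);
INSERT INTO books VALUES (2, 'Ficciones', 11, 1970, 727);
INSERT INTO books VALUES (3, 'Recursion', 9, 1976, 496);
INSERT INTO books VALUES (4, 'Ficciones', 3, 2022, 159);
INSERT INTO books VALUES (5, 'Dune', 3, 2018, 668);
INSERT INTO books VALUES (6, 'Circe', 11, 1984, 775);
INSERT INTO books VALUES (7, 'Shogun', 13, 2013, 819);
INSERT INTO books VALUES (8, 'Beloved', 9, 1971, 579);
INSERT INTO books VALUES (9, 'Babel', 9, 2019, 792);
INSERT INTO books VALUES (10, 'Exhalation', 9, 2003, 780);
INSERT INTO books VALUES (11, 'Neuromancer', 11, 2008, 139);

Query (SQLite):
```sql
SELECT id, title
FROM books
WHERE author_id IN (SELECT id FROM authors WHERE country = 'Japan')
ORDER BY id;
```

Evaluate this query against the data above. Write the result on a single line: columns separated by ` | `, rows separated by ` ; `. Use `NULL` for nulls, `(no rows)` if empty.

Inner query: authors.id where country = 'Japan'.
Outer: keep books rows whose author_id is in that set.
Inner query → {11, 13}

2 | Ficciones ; 6 | Circe ; 7 | Shogun ; 11 | Neuromancer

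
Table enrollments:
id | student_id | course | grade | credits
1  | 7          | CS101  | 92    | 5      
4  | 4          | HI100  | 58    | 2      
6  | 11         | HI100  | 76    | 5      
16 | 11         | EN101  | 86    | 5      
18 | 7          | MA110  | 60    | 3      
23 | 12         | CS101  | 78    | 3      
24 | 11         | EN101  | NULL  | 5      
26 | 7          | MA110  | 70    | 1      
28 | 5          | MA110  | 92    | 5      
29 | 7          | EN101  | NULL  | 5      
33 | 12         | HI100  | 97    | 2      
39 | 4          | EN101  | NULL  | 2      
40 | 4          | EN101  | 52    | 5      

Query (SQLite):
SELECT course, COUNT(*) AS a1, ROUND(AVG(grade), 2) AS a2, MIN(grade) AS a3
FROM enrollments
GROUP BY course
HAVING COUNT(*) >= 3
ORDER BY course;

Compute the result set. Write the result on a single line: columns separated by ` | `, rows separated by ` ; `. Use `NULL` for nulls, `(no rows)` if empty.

EN101 | 5 | 69 | 52 ; HI100 | 3 | 77 | 58 ; MA110 | 3 | 74 | 60

Group enrollments by course.
Per group compute: COUNT(*), ROUND(AVG(grade), 2), MIN(grade).
HAVING: drop groups with fewer than 3 rows.
  CS101: ids {1, 23} → COUNT(*)=2, ROUND(AVG(grade), 2)=85, MIN(grade)=78
  EN101: ids {16, 24, 29, 39, 40} → COUNT(*)=5, ROUND(AVG(grade), 2)=69, MIN(grade)=52
  HI100: ids {4, 6, 33} → COUNT(*)=3, ROUND(AVG(grade), 2)=77, MIN(grade)=58
  MA110: ids {18, 26, 28} → COUNT(*)=3, ROUND(AVG(grade), 2)=74, MIN(grade)=60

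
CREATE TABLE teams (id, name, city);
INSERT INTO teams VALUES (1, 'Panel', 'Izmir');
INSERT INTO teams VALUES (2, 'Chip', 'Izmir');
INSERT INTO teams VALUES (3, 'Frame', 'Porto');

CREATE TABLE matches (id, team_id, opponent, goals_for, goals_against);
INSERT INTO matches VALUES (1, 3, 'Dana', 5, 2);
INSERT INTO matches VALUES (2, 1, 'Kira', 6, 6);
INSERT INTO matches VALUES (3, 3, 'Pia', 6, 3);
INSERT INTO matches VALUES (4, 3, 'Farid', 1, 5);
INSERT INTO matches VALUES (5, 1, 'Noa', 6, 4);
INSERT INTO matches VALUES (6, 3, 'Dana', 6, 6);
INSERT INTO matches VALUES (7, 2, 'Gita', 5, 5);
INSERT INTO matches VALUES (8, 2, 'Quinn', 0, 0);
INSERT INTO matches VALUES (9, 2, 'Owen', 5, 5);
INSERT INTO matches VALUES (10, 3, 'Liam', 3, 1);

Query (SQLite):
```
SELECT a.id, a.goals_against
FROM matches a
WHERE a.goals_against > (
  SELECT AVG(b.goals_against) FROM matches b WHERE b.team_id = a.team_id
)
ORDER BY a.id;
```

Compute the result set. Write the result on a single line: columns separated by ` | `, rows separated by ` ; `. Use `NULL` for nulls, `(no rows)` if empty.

For each matches row a, compute AVG(goals_against) over rows sharing a.team_id.
Keep row a if a.goals_against > that per-group AVG.
  team_id=1: AVG(goals_against) = 5.0
  team_id=2: AVG(goals_against) = 3.333333
  team_id=3: AVG(goals_against) = 3.4

2 | 6 ; 4 | 5 ; 6 | 6 ; 7 | 5 ; 9 | 5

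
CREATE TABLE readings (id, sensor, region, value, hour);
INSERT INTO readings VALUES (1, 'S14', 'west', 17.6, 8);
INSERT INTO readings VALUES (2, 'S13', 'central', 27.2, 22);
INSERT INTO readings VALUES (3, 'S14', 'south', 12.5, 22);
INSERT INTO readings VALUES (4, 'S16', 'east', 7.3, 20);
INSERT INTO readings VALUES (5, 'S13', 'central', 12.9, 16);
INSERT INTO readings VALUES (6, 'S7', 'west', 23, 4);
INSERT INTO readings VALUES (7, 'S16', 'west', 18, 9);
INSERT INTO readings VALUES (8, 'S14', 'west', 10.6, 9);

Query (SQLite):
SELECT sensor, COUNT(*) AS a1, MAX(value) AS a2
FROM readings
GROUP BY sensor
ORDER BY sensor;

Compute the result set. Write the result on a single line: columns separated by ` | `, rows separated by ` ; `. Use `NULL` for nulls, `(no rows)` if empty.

S13 | 2 | 27.2 ; S14 | 3 | 17.6 ; S16 | 2 | 18 ; S7 | 1 | 23

Group readings by sensor.
Per group compute: COUNT(*), MAX(value).
  S13: ids {2, 5} → COUNT(*)=2, MAX(value)=27.2
  S14: ids {1, 3, 8} → COUNT(*)=3, MAX(value)=17.6
  S16: ids {4, 7} → COUNT(*)=2, MAX(value)=18
  S7: ids {6} → COUNT(*)=1, MAX(value)=23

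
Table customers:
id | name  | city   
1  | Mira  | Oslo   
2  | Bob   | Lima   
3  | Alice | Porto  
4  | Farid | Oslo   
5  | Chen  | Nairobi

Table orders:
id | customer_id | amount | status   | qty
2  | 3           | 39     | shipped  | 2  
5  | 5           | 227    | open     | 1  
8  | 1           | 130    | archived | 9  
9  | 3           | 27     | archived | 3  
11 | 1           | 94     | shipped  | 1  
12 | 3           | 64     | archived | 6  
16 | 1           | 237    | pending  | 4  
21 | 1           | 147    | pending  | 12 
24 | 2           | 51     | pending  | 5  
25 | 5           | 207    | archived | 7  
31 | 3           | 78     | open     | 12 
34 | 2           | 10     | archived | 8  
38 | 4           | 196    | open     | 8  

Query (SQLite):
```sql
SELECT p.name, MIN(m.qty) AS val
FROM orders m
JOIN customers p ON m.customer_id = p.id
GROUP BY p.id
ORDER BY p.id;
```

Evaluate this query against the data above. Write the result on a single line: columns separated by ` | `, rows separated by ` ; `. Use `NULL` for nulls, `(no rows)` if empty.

Mira | 1 ; Bob | 5 ; Alice | 2 ; Farid | 8 ; Chen | 1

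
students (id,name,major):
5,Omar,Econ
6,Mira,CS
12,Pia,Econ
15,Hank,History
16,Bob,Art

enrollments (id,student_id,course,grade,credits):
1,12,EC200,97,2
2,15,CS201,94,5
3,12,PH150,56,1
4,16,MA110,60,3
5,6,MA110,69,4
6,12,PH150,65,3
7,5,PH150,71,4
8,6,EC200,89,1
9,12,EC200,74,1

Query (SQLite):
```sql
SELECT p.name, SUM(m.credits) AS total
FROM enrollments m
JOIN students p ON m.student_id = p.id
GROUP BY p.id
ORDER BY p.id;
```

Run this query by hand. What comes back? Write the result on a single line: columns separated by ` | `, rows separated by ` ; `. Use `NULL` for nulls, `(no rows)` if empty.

Join each enrollments row to its students via student_id.
Group joined rows by students.id; compute SUM(m.credits) per group.
  5: ids {7} → SUM(m.credits)=4
  6: ids {5, 8} → SUM(m.credits)=5
  12: ids {1, 3, 6, 9} → SUM(m.credits)=7
  15: ids {2} → SUM(m.credits)=5
  16: ids {4} → SUM(m.credits)=3

Omar | 4 ; Mira | 5 ; Pia | 7 ; Hank | 5 ; Bob | 3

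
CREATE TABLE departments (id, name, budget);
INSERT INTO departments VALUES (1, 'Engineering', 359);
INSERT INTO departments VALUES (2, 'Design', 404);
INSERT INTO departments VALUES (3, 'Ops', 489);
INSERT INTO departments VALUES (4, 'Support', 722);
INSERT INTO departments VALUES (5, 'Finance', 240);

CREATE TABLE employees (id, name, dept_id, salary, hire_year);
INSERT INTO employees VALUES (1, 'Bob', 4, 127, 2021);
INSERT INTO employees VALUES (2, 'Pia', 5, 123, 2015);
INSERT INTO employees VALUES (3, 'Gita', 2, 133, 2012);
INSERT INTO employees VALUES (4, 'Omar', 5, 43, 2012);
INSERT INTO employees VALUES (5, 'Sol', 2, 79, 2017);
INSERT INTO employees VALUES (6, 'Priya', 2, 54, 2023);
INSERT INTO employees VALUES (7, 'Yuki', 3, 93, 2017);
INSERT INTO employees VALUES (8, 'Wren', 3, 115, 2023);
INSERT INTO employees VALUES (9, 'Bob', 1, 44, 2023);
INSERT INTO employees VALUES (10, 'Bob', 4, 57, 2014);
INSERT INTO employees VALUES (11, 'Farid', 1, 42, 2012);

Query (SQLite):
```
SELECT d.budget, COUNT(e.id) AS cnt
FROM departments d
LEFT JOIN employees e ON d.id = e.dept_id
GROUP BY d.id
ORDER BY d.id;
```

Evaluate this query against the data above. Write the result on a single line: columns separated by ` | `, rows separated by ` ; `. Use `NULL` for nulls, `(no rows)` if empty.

359 | 2 ; 404 | 3 ; 489 | 2 ; 722 | 2 ; 240 | 2

LEFT JOIN keeps every departments row; unmatched ones get NULL for employees columns.
Group by departments.id and compute COUNT(e.id). COUNT(col) of an all-NULL group is 0.
  1: ids {9, 11} → COUNT(e.id)=2
  2: ids {3, 5, 6} → COUNT(e.id)=3
  3: ids {7, 8} → COUNT(e.id)=2
  4: ids {1, 10} → COUNT(e.id)=2
  5: ids {2, 4} → COUNT(e.id)=2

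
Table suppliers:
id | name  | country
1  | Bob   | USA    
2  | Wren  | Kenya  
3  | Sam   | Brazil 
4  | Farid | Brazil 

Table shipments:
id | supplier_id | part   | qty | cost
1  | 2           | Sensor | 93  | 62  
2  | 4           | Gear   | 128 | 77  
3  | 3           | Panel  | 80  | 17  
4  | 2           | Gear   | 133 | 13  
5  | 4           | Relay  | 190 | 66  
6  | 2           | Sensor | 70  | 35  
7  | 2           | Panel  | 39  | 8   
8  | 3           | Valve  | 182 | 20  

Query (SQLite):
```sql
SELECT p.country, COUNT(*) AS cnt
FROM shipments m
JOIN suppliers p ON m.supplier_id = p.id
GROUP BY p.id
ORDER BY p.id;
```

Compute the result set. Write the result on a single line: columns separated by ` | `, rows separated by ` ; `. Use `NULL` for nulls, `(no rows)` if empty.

Join each shipments row to its suppliers via supplier_id.
Group joined rows by suppliers.id; compute COUNT(*) per group.
  2: ids {1, 4, 6, 7} → COUNT(*)=4
  3: ids {3, 8} → COUNT(*)=2
  4: ids {2, 5} → COUNT(*)=2

Kenya | 4 ; Brazil | 2 ; Brazil | 2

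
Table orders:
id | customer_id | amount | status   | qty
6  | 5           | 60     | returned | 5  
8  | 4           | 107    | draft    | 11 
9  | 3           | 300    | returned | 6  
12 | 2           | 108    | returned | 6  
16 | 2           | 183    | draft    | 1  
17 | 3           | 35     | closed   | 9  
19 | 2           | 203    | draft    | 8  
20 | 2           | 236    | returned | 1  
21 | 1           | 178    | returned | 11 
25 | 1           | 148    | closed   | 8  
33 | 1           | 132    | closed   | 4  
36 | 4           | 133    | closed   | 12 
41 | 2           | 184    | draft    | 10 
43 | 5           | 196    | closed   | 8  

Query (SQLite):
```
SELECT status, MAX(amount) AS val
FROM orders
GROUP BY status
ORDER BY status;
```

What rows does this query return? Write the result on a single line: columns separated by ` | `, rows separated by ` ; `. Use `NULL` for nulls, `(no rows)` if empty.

closed | 196 ; draft | 203 ; returned | 300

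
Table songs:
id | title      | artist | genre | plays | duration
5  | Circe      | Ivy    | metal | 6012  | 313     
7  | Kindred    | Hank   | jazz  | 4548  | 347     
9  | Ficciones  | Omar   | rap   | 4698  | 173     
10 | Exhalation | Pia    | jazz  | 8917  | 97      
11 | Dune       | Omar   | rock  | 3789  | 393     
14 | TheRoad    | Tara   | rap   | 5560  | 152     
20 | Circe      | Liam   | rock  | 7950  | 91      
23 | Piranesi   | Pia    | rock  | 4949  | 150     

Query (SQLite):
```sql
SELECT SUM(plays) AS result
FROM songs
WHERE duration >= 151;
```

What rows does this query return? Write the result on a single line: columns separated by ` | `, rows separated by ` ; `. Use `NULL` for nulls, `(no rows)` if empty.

Rows where duration >= 151 → plays values: [6012, 4548, 4698, 3789, 5560].
SUM of non-NULL values = 24607.

24607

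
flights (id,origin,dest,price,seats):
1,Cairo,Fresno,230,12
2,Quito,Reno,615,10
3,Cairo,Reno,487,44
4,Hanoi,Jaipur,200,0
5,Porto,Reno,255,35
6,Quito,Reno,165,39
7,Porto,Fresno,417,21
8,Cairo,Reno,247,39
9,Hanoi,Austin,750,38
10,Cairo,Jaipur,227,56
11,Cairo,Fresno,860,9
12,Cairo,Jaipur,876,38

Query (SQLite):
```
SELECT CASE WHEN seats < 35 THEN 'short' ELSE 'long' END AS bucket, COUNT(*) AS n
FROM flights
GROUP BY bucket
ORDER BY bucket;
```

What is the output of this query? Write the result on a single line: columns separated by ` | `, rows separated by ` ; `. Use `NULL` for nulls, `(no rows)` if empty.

long | 7 ; short | 5

Bucket rows by seats < 35 → 'short' else 'long'; count each bucket.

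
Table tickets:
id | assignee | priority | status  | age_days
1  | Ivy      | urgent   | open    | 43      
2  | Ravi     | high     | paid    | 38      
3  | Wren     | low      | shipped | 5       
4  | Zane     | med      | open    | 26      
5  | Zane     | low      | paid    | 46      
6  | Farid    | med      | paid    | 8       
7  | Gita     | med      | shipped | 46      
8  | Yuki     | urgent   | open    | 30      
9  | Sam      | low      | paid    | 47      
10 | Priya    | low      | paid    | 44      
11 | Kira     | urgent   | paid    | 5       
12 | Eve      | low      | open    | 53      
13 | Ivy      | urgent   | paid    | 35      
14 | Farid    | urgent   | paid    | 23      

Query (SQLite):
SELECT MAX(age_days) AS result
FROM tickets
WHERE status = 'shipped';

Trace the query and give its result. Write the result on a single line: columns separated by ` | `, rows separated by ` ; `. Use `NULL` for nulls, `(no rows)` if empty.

Rows where status='shipped' → age_days values: [5, 46].
MAX of non-NULL values = 46.

46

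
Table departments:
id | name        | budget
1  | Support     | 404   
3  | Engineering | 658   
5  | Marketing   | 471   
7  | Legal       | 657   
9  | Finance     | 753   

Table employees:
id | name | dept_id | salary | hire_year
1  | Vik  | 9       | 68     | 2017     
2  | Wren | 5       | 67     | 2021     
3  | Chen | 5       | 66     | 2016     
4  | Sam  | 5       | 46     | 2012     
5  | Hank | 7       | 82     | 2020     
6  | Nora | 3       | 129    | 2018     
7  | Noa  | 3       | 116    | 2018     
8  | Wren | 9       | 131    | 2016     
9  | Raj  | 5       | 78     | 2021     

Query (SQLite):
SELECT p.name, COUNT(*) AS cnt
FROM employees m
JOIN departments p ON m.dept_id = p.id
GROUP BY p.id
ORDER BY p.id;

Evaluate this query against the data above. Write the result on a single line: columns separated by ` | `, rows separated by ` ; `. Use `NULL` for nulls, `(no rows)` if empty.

Join each employees row to its departments via dept_id.
Group joined rows by departments.id; compute COUNT(*) per group.
  3: ids {6, 7} → COUNT(*)=2
  5: ids {2, 3, 4, 9} → COUNT(*)=4
  7: ids {5} → COUNT(*)=1
  9: ids {1, 8} → COUNT(*)=2

Engineering | 2 ; Marketing | 4 ; Legal | 1 ; Finance | 2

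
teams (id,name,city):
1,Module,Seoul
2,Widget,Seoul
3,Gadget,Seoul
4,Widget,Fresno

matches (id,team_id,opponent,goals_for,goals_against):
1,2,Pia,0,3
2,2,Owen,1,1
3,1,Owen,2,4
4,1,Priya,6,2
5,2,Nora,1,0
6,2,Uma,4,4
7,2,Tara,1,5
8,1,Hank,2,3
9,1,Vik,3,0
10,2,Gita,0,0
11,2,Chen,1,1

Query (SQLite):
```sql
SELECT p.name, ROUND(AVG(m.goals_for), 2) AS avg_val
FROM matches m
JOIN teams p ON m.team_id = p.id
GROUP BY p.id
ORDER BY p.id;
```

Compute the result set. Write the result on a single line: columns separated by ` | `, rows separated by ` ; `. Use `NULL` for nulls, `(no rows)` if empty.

Join each matches row to its teams via team_id.
Group joined rows by teams.id; compute ROUND(AVG(m.goals_for), 2) per group.
  1: ids {3, 4, 8, 9} → ROUND(AVG(m.goals_for), 2)=3.25
  2: ids {1, 2, 5, 6, 7, 10, 11} → ROUND(AVG(m.goals_for), 2)=1.14

Module | 3.25 ; Widget | 1.14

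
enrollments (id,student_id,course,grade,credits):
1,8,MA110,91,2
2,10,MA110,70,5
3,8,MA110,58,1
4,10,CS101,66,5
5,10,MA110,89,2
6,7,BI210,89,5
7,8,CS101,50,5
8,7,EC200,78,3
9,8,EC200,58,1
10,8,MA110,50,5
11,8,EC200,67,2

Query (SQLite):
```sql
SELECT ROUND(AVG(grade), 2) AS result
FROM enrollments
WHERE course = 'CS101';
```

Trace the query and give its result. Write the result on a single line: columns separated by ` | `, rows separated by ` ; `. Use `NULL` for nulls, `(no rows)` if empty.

58

Rows where course='CS101' → grade values: [66, 50].
AVG = 116 / 2 (rounded to 2 dp).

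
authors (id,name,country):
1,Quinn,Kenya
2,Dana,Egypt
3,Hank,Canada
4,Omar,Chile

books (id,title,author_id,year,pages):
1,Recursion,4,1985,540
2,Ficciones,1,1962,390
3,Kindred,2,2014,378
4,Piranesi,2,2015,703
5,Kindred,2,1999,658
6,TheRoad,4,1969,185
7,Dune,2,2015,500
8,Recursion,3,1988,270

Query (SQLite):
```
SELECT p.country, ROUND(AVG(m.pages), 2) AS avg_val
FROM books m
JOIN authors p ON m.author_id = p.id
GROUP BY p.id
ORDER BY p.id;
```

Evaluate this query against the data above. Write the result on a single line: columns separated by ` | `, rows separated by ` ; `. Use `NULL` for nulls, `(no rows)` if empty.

Join each books row to its authors via author_id.
Group joined rows by authors.id; compute ROUND(AVG(m.pages), 2) per group.
  1: ids {2} → ROUND(AVG(m.pages), 2)=390
  2: ids {3, 4, 5, 7} → ROUND(AVG(m.pages), 2)=559.75
  3: ids {8} → ROUND(AVG(m.pages), 2)=270
  4: ids {1, 6} → ROUND(AVG(m.pages), 2)=362.5

Kenya | 390 ; Egypt | 559.75 ; Canada | 270 ; Chile | 362.5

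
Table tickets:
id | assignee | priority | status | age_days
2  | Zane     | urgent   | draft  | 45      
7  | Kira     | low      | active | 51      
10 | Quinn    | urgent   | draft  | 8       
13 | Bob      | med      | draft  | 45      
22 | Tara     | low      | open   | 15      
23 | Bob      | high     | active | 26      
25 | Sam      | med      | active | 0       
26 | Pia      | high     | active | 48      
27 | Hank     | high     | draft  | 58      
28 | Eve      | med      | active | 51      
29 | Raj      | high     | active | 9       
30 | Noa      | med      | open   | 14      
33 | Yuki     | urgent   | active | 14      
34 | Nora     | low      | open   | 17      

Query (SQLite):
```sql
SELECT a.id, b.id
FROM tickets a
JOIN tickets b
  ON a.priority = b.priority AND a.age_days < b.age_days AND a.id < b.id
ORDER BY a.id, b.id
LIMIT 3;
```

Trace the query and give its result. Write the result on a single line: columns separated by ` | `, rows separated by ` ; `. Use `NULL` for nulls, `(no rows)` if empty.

Pairs (a,b) with same priority, a.age_days < b.age_days, a.id < b.id.
priority groups: high:{23,26,27,29} low:{7,22,34} med:{13,25,28,30} urgent:{2,10,33}
Ordered by (a.id, b.id); first 3.

10 | 33 ; 13 | 28 ; 22 | 34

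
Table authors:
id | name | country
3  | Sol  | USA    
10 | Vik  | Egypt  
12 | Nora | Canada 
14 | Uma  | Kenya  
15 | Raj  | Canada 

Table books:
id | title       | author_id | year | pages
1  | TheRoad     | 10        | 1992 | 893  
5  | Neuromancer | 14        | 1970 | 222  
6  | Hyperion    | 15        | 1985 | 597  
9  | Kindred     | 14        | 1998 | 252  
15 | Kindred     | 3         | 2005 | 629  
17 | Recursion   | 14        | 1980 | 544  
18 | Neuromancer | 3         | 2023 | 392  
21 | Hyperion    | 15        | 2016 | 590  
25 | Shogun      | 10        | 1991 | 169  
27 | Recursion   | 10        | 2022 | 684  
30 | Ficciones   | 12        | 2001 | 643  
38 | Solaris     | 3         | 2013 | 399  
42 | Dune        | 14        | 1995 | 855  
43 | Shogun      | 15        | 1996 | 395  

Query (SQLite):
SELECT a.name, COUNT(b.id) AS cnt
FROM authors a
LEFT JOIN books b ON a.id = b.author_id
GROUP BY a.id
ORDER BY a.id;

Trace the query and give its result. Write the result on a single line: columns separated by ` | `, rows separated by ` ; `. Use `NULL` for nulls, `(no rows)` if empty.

LEFT JOIN keeps every authors row; unmatched ones get NULL for books columns.
Group by authors.id and compute COUNT(b.id). COUNT(col) of an all-NULL group is 0.
  3: ids {15, 18, 38} → COUNT(b.id)=3
  10: ids {1, 25, 27} → COUNT(b.id)=3
  12: ids {30} → COUNT(b.id)=1
  14: ids {5, 9, 17, 42} → COUNT(b.id)=4
  15: ids {6, 21, 43} → COUNT(b.id)=3

Sol | 3 ; Vik | 3 ; Nora | 1 ; Uma | 4 ; Raj | 3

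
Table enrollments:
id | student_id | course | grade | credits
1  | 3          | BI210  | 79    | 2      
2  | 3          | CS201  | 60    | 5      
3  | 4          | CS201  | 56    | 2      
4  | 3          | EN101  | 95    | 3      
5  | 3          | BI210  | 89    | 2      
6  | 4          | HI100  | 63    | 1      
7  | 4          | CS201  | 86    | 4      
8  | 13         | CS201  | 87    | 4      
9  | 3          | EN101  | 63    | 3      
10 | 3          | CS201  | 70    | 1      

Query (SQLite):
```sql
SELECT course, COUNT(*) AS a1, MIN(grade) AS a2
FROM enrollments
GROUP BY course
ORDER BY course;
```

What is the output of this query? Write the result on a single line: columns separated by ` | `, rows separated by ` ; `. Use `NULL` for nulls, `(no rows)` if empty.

BI210 | 2 | 79 ; CS201 | 5 | 56 ; EN101 | 2 | 63 ; HI100 | 1 | 63

Group enrollments by course.
Per group compute: COUNT(*), MIN(grade).
  BI210: ids {1, 5} → COUNT(*)=2, MIN(grade)=79
  CS201: ids {2, 3, 7, 8, 10} → COUNT(*)=5, MIN(grade)=56
  EN101: ids {4, 9} → COUNT(*)=2, MIN(grade)=63
  HI100: ids {6} → COUNT(*)=1, MIN(grade)=63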